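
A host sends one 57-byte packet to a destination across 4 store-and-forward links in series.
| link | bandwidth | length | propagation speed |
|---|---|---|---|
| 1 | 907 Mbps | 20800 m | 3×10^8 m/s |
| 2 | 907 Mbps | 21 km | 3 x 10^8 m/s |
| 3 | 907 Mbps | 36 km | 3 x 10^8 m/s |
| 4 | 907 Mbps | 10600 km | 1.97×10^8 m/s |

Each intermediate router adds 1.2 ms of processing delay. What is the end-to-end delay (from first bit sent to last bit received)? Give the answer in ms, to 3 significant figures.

57.7 ms

L = 57 × 8 = 456 bits.
Transmission delay per hop = L/R = 456/907000000 = 0.000502756 ms; 4 hops → 0.00201103 ms.
Propagation delays (d/s per hop): 0.0693333, 0.07, 0.12, 53.8071 ms; sum = 54.0664 ms.
Processing at 3 router(s): 3 × 1.2 ms = 3.6 ms.
End-to-end = 57.7 ms.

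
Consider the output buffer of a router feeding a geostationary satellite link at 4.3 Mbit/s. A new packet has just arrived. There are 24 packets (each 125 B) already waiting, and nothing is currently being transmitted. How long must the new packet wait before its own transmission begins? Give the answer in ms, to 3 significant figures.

Each queued packet: L/R = 1000/4300000 = 0.232558 ms.
24 queued → 5.5814 ms.
Queuing delay = 5.58 ms.

5.58 ms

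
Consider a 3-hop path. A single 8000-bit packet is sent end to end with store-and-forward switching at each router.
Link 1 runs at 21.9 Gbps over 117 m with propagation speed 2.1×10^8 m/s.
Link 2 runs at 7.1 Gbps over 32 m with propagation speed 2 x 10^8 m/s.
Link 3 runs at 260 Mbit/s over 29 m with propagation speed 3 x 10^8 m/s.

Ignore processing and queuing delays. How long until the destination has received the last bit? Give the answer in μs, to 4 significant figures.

33.08 μs

Transmission delays (L/R per hop): 0.365297, 1.12676, 30.7692 μs; sum = 32.2613 μs.
Propagation delays (d/s per hop): 0.557143, 0.16, 0.0966667 μs; sum = 0.81381 μs.
End-to-end = 33.08 μs.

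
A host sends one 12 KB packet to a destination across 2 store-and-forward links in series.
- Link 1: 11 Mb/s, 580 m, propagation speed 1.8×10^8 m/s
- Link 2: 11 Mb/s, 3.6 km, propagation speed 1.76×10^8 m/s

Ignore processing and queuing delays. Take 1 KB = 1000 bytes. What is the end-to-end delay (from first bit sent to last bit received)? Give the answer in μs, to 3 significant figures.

L = 96000 bits.
Transmission delay per hop = L/R = 96000/11000000 = 8727.27 μs; 2 hops → 17454.5 μs.
Propagation delays (d/s per hop): 3.22222, 20.4545 μs; sum = 23.6768 μs.
End-to-end = 17500 μs.

17500 μs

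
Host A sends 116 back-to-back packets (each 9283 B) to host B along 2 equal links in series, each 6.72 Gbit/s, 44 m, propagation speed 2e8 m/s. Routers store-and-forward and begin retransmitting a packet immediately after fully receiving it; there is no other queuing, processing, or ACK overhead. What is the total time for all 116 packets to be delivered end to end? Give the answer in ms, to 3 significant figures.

Per-hop transmission t_tx = L/R = 74264/6720000000 = 0.0110512 ms.
Per-hop propagation t_prop = 44/200000000 = 0.00022 ms.
Pipeline fill: first packet needs 2·t_tx to clear all hops; remaining 115 packets each add one t_tx.
Total = (2+116-1)·t_tx + 2·t_prop = 117·0.0110512 + 2·0.00022 = 1.29 ms.

1.29 ms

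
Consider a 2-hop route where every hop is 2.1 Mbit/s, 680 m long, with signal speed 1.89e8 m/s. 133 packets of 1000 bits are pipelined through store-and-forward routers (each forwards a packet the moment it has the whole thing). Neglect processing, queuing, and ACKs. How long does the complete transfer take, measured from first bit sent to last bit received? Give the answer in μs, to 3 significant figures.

63800 μs

Per-hop transmission t_tx = L/R = 1000/2100000 = 476.19 μs.
Per-hop propagation t_prop = 680/189000000 = 3.59788 μs.
Pipeline fill: first packet needs 2·t_tx to clear all hops; remaining 132 packets each add one t_tx.
Total = (2+133-1)·t_tx + 2·t_prop = 134·476.19 + 2·3.59788 = 63800 μs.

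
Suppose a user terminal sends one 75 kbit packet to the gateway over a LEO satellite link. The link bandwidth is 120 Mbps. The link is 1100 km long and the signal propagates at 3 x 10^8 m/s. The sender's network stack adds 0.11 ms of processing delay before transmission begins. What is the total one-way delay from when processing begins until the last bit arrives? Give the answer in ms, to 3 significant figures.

4.40 ms

L = 75000 bits.
Transmission delay = L/R = 75000 / 120000000 = 0.625 ms.
Propagation delay = d/s = 1100000 m / 300000000 m/s = 3.66667 ms.
Plus processing delay 0.11 ms = 0.11 ms.
Total = 4.40 ms.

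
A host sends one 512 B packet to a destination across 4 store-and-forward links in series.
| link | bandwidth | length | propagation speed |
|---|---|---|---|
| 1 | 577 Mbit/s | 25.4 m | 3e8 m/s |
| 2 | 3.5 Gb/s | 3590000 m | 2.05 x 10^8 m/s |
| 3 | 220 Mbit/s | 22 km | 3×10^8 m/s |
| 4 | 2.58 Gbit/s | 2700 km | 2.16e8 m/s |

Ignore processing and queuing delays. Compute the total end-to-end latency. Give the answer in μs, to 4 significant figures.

30110 μs

L = 512 × 8 = 4096 bits.
Transmission delays (L/R per hop): 7.09879, 1.17029, 18.6182, 1.5876 μs; sum = 28.4749 μs.
Propagation delays (d/s per hop): 0.0846667, 17512.2, 73.3333, 12500 μs; sum = 30085.6 μs.
End-to-end = 30110 μs.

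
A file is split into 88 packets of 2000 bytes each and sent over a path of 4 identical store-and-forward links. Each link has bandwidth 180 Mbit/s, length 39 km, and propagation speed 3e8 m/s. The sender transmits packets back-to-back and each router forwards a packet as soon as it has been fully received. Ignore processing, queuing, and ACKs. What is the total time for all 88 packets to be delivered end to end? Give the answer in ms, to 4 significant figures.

8.609 ms

Per-hop transmission t_tx = L/R = 16000/180000000 = 0.0888889 ms.
Per-hop propagation t_prop = 39000/300000000 = 0.13 ms.
Pipeline fill: first packet needs 4·t_tx to clear all hops; remaining 87 packets each add one t_tx.
Total = (4+88-1)·t_tx + 4·t_prop = 91·0.0888889 + 4·0.13 = 8.609 ms.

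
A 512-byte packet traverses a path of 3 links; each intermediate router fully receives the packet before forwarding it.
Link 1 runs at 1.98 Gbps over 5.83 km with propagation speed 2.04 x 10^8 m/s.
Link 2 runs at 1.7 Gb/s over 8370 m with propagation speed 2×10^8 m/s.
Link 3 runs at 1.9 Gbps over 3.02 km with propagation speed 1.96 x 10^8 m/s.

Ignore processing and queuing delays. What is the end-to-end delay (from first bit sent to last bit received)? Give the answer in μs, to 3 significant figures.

92.5 μs

L = 512 × 8 = 4096 bits.
Transmission delays (L/R per hop): 2.06869, 2.40941, 2.15579 μs; sum = 6.63389 μs.
Propagation delays (d/s per hop): 28.5784, 41.85, 15.4082 μs; sum = 85.8366 μs.
End-to-end = 92.5 μs.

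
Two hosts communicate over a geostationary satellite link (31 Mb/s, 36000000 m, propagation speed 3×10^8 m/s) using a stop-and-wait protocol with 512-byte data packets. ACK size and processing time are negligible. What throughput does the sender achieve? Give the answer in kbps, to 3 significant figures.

17.1 kbps

t_tx = L/R = 4096/31000000 = 0.000132129 s.
t_prop = 36000000/300000000 = 0.12 s; RTT = 0.24 s.
Cycle = t_tx + RTT = 0.240132 s.
Throughput = L / cycle = 4096 / 0.240132 = 17.1 kbps.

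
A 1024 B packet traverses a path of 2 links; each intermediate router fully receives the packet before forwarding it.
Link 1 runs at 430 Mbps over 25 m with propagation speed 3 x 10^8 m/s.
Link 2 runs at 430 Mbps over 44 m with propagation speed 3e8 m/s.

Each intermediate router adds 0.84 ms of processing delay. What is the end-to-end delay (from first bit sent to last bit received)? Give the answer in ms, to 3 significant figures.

L = 1024 × 8 = 8192 bits.
Transmission delay per hop = L/R = 8192/430000000 = 0.0190512 ms; 2 hops → 0.0381023 ms.
Propagation delays (d/s per hop): 8.33333e-05, 0.000146667 ms; sum = 0.00023 ms.
Processing at 1 router(s): 1 × 0.84 ms = 0.84 ms.
End-to-end = 0.878 ms.

0.878 ms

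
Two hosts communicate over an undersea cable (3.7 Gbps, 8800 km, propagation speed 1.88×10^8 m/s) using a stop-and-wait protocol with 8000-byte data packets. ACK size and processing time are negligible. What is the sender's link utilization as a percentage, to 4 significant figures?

0.01847 %

t_tx = L/R = 64000/3700000000 = 1.72973e-05 s.
t_prop = 8800000/188000000 = 0.0468085 s; RTT = 0.093617 s.
Cycle = t_tx + RTT = 0.0936343 s.
Utilization = t_tx / cycle = 1.72973e-05/0.0936343 = 0.01847 %.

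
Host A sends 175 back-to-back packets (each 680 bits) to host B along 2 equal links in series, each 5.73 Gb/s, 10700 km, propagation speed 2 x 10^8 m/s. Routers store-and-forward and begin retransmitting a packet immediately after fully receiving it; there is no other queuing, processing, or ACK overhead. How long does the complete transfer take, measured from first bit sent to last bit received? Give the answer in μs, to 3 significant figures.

Per-hop transmission t_tx = L/R = 680/5730000000 = 0.118674 μs.
Per-hop propagation t_prop = 10700000/200000000 = 53500 μs.
Pipeline fill: first packet needs 2·t_tx to clear all hops; remaining 174 packets each add one t_tx.
Total = (2+175-1)·t_tx + 2·t_prop = 176·0.118674 + 2·53500 = 107000 μs.

107000 μs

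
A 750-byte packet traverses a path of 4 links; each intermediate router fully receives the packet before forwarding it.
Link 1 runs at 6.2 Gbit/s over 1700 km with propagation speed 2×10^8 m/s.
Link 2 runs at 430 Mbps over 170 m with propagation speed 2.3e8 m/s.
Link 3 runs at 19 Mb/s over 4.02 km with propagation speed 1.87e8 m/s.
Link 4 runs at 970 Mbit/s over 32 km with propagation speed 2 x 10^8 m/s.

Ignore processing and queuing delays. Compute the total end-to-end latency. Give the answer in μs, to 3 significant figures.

9020 μs

L = 750 × 8 = 6000 bits.
Transmission delays (L/R per hop): 0.967742, 13.9535, 315.789, 6.18557 μs; sum = 336.896 μs.
Propagation delays (d/s per hop): 8500, 0.73913, 21.4973, 160 μs; sum = 8682.24 μs.
End-to-end = 9020 μs.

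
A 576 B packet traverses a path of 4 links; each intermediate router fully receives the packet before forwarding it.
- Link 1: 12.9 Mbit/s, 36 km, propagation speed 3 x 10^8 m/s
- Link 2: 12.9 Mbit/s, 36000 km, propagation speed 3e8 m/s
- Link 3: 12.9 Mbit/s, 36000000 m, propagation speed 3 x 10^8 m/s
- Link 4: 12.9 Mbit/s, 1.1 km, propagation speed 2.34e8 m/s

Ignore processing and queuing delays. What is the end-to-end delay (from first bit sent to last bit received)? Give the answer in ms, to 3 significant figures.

L = 576 × 8 = 4608 bits.
Transmission delay per hop = L/R = 4608/12900000 = 0.357209 ms; 4 hops → 1.42884 ms.
Propagation delays (d/s per hop): 0.12, 120, 120, 0.00470085 ms; sum = 240.125 ms.
End-to-end = 242 ms.

242 ms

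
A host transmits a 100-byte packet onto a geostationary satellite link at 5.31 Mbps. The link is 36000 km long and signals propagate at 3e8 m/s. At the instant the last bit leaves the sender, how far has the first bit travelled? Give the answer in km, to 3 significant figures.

45.2 km

t_tx = L/R = 800/5310000 = 0.000150659 s.
Distance = s × t_tx = 300000000 × 0.000150659 = 45.2 km.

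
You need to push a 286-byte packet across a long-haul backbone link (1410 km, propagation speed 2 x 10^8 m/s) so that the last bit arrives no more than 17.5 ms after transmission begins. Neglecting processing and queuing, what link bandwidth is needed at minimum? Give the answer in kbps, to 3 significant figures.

L = 2288 bits.
Propagation delay = 1410000 / 200000000 = 7.05 ms.
Transmission budget = 17.5 − 7.05 = 10.45 ms.
R ≥ L / t_tx = 2288 bits / 0.01045 s = 219 kbps.

219 kbps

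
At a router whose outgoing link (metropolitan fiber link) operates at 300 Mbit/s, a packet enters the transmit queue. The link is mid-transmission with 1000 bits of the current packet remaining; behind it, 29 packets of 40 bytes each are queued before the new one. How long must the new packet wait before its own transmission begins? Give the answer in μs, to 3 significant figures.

Each queued packet: L/R = 320/300000000 = 1.06667 μs.
29 queued → 30.9333 μs.
Plus remaining 1000 bits of current packet: 3.33333 μs.
Queuing delay = 34.3 μs.

34.3 μs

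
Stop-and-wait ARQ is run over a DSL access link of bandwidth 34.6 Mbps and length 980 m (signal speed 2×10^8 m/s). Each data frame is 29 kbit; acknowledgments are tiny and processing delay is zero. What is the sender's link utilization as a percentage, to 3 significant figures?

t_tx = L/R = 29000/34600000 = 0.00083815 s.
t_prop = 980/200000000 = 4.9e-06 s; RTT = 9.8e-06 s.
Cycle = t_tx + RTT = 0.00084795 s.
Utilization = t_tx / cycle = 0.00083815/0.00084795 = 98.8 %.

98.8 %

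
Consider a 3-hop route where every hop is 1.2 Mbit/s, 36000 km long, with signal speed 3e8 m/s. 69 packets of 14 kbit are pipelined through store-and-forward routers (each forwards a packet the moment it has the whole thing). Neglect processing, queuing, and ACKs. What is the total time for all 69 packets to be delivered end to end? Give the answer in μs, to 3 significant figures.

1190000 μs

Per-hop transmission t_tx = L/R = 14000/1200000 = 11666.7 μs.
Per-hop propagation t_prop = 36000000/300000000 = 120000 μs.
Pipeline fill: first packet needs 3·t_tx to clear all hops; remaining 68 packets each add one t_tx.
Total = (3+69-1)·t_tx + 3·t_prop = 71·11666.7 + 3·120000 = 1190000 μs.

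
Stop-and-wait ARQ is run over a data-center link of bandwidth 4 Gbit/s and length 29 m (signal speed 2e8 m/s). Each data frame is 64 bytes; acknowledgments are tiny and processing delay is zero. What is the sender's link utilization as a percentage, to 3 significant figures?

t_tx = L/R = 512/4000000000 = 1.28e-07 s.
t_prop = 29/200000000 = 1.45e-07 s; RTT = 2.9e-07 s.
Cycle = t_tx + RTT = 4.18e-07 s.
Utilization = t_tx / cycle = 1.28e-07/4.18e-07 = 30.6 %.

30.6 %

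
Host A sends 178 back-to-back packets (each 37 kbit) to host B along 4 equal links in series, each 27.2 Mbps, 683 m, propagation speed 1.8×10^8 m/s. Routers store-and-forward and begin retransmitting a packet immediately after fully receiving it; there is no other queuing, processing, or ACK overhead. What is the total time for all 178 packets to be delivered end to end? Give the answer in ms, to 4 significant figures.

Per-hop transmission t_tx = L/R = 37000/27200000 = 1.36029 ms.
Per-hop propagation t_prop = 683/180000000 = 0.00379444 ms.
Pipeline fill: first packet needs 4·t_tx to clear all hops; remaining 177 packets each add one t_tx.
Total = (4+178-1)·t_tx + 4·t_prop = 181·1.36029 + 4·0.00379444 = 246.2 ms.

246.2 ms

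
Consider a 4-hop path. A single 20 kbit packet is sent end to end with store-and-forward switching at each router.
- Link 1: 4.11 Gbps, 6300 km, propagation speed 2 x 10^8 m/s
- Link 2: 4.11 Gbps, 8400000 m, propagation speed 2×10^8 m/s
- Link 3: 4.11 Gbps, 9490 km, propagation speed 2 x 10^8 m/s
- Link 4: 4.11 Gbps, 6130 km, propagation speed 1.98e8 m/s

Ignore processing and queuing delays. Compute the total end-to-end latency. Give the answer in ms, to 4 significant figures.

L = 20000 bits.
Transmission delay per hop = L/R = 20000/4.11e+09 = 0.00486618 ms; 4 hops → 0.0194647 ms.
Propagation delays (d/s per hop): 31.5, 42, 47.45, 30.9596 ms; sum = 151.91 ms.
End-to-end = 151.9 ms.

151.9 ms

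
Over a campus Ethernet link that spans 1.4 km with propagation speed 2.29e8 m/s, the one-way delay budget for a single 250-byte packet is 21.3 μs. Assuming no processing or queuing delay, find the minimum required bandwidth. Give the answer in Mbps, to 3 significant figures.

132 Mbps

L = 2000 bits.
Propagation delay = 1400 / 229000000 = 6.11354 μs.
Transmission budget = 21.3 − 6.11354 = 15.1865 μs.
R ≥ L / t_tx = 2000 bits / 1.51865e-05 s = 132 Mbps.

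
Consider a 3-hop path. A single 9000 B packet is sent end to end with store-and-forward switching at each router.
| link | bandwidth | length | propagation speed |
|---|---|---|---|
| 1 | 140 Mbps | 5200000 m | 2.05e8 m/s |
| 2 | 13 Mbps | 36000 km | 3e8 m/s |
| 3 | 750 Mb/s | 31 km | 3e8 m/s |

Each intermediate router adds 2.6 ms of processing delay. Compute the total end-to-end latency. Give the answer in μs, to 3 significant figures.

157000 μs

L = 9000 × 8 = 72000 bits.
Transmission delays (L/R per hop): 514.286, 5538.46, 96 μs; sum = 6148.75 μs.
Propagation delays (d/s per hop): 25365.9, 120000, 103.333 μs; sum = 145469 μs.
Processing at 2 router(s): 2 × 2.6 ms = 5200 μs.
End-to-end = 157000 μs.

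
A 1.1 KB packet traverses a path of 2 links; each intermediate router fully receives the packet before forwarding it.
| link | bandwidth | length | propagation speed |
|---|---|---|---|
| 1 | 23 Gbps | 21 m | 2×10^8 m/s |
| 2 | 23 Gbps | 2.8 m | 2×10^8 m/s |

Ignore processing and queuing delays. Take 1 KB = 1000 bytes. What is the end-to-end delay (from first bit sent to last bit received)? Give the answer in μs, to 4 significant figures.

0.8842 μs

L = 8800 bits.
Transmission delay per hop = L/R = 8800/23000000000 = 0.382609 μs; 2 hops → 0.765217 μs.
Propagation delays (d/s per hop): 0.105, 0.014 μs; sum = 0.119 μs.
End-to-end = 0.8842 μs.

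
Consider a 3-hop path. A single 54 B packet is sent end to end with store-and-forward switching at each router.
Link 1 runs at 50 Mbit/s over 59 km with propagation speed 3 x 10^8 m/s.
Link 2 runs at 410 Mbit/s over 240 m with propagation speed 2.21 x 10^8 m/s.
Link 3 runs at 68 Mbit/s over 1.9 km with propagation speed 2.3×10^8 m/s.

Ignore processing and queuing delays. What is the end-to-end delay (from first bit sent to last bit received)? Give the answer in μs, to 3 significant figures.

222 μs

L = 54 × 8 = 432 bits.
Transmission delays (L/R per hop): 8.64, 1.05366, 6.35294 μs; sum = 16.0466 μs.
Propagation delays (d/s per hop): 196.667, 1.08597, 8.26087 μs; sum = 206.014 μs.
End-to-end = 222 μs.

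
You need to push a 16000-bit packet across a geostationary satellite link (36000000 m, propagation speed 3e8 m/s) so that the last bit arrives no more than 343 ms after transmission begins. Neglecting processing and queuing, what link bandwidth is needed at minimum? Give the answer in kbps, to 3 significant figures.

71.7 kbps

Propagation delay = 36000000 / 300000000 = 120 ms.
Transmission budget = 343 − 120 = 223 ms.
R ≥ L / t_tx = 16000 bits / 0.223 s = 71.7 kbps.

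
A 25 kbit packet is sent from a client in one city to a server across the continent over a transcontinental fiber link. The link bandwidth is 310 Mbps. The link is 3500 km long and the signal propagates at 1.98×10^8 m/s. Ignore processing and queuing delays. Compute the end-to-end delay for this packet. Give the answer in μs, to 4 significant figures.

L = 25000 bits.
Transmission delay = L/R = 25000 / 310000000 = 80.6452 μs.
Propagation delay = d/s = 3500000 m / 198000000 m/s = 17676.8 μs.
Total = 17760 μs.

17760 μs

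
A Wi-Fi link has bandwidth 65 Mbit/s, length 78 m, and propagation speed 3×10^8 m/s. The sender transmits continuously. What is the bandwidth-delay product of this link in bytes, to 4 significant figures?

2.113 bytes

Propagation delay = 78 / 300000000 = 2.6e-07 s.
BDP = R × t_prop = 65000000 × 2.6e-07 = 16.9 bits.
In bytes: 16.9/8 = 2.113 bytes.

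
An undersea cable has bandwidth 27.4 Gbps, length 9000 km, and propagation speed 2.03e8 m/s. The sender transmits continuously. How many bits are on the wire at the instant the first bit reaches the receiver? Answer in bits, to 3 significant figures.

Propagation delay = 9000000 / 2.03e+08 = 0.044335 s.
BDP = R × t_prop = 27400000000 × 0.044335 = 1214780000 bits.

1210000000 bits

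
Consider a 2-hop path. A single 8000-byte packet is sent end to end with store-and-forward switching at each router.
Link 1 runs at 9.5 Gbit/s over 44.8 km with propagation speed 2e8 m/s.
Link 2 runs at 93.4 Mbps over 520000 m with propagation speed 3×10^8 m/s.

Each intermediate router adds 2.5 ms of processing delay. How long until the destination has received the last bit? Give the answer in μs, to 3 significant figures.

5150 μs

L = 8000 × 8 = 64000 bits.
Transmission delays (L/R per hop): 6.73684, 685.225 μs; sum = 691.962 μs.
Propagation delays (d/s per hop): 224, 1733.33 μs; sum = 1957.33 μs.
Processing at 1 router(s): 1 × 2.5 ms = 2500 μs.
End-to-end = 5150 μs.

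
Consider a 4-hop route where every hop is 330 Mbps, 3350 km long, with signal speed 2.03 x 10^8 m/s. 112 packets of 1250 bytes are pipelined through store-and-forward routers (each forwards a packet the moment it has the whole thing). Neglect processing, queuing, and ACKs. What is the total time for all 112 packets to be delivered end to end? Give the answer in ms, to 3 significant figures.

Per-hop transmission t_tx = L/R = 10000/330000000 = 0.030303 ms.
Per-hop propagation t_prop = 3350000/2.03e+08 = 16.5025 ms.
Pipeline fill: first packet needs 4·t_tx to clear all hops; remaining 111 packets each add one t_tx.
Total = (4+112-1)·t_tx + 4·t_prop = 115·0.030303 + 4·16.5025 = 69.5 ms.

69.5 ms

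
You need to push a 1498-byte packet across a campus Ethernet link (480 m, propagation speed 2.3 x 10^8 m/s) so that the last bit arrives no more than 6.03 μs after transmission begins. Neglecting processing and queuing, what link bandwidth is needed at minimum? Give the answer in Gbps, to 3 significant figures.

L = 11984 bits.
Propagation delay = 480 / 2.3e+08 = 2.08696 μs.
Transmission budget = 6.03 − 2.08696 = 3.94304 μs.
R ≥ L / t_tx = 11984 bits / 3.94304e-06 s = 3.04 Gbps.

3.04 Gbps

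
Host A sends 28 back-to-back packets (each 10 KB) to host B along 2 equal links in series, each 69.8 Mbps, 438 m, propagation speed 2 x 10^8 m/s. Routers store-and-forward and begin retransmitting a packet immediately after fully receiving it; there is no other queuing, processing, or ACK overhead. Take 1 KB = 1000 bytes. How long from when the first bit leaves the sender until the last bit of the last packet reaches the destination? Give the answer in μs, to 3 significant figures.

Per-hop transmission t_tx = L/R = 80000/69800000 = 1146.13 μs.
Per-hop propagation t_prop = 438/200000000 = 2.19 μs.
Pipeline fill: first packet needs 2·t_tx to clear all hops; remaining 27 packets each add one t_tx.
Total = (2+28-1)·t_tx + 2·t_prop = 29·1146.13 + 2·2.19 = 33200 μs.

33200 μs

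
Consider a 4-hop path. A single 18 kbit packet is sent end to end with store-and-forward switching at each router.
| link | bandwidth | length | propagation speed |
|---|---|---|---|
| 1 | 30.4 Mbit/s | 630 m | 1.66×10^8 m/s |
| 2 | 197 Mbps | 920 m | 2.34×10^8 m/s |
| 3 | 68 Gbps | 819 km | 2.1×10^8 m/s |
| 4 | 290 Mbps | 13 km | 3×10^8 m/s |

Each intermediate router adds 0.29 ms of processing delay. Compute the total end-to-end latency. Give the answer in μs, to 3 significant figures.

5570 μs

L = 18000 bits.
Transmission delays (L/R per hop): 592.105, 91.3706, 0.264706, 62.069 μs; sum = 745.809 μs.
Propagation delays (d/s per hop): 3.79518, 3.93162, 3900, 43.3333 μs; sum = 3951.06 μs.
Processing at 3 router(s): 3 × 0.29 ms = 870 μs.
End-to-end = 5570 μs.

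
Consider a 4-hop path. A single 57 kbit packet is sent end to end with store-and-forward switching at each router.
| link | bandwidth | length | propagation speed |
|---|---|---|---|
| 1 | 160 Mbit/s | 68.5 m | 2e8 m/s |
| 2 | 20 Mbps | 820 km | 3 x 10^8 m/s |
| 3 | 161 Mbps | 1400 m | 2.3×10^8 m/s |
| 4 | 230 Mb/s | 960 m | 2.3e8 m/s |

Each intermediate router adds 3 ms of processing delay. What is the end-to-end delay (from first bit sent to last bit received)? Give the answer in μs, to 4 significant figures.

15550 μs

L = 57000 bits.
Transmission delays (L/R per hop): 356.25, 2850, 354.037, 247.826 μs; sum = 3808.11 μs.
Propagation delays (d/s per hop): 0.3425, 2733.33, 6.08696, 4.17391 μs; sum = 2743.94 μs.
Processing at 3 router(s): 3 × 3 ms = 9000 μs.
End-to-end = 15550 μs.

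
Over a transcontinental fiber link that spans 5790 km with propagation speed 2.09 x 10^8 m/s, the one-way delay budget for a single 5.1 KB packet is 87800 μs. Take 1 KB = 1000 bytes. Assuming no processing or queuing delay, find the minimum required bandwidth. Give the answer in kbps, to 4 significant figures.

L = 40800 bits.
Propagation delay = 5790000 / 209000000 = 27703.3 μs.
Transmission budget = 87800 − 27703.3 = 60096.7 μs.
R ≥ L / t_tx = 40800 bits / 0.0600967 s = 678.9 kbps.

678.9 kbps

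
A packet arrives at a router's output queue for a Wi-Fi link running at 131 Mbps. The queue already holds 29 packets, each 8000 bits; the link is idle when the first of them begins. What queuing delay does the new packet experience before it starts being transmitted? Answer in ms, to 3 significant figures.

Each queued packet: L/R = 8000/131000000 = 0.0610687 ms.
29 queued → 1.77099 ms.
Queuing delay = 1.77 ms.

1.77 ms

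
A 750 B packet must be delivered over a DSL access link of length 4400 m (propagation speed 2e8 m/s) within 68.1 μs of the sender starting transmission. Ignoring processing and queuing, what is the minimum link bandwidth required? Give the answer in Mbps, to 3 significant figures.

130 Mbps

L = 6000 bits.
Propagation delay = 4400 / 200000000 = 22 μs.
Transmission budget = 68.1 − 22 = 46.1 μs.
R ≥ L / t_tx = 6000 bits / 4.61e-05 s = 130 Mbps.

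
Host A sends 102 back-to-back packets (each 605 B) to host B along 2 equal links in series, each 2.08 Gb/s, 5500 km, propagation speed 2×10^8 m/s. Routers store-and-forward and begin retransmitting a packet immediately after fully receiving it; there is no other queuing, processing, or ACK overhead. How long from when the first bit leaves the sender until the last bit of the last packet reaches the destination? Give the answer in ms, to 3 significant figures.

Per-hop transmission t_tx = L/R = 4840/2080000000 = 0.00232692 ms.
Per-hop propagation t_prop = 5500000/200000000 = 27.5 ms.
Pipeline fill: first packet needs 2·t_tx to clear all hops; remaining 101 packets each add one t_tx.
Total = (2+102-1)·t_tx + 2·t_prop = 103·0.00232692 + 2·27.5 = 55.2 ms.

55.2 ms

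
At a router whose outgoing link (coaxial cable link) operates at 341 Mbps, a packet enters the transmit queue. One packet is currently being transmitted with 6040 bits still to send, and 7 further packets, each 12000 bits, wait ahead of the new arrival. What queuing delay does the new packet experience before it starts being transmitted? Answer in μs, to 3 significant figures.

264 μs

Each queued packet: L/R = 12000/341000000 = 35.1906 μs.
7 queued → 246.334 μs.
Plus remaining 6040 bits of current packet: 17.7126 μs.
Queuing delay = 264 μs.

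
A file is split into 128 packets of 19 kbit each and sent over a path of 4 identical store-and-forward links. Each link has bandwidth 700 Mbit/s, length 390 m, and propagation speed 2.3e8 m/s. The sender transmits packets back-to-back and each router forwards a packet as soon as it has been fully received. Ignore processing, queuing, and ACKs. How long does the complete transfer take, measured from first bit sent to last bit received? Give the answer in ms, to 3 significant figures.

Per-hop transmission t_tx = L/R = 19000/700000000 = 0.0271429 ms.
Per-hop propagation t_prop = 390/2.3e+08 = 0.00169565 ms.
Pipeline fill: first packet needs 4·t_tx to clear all hops; remaining 127 packets each add one t_tx.
Total = (4+128-1)·t_tx + 4·t_prop = 131·0.0271429 + 4·0.00169565 = 3.56 ms.

3.56 ms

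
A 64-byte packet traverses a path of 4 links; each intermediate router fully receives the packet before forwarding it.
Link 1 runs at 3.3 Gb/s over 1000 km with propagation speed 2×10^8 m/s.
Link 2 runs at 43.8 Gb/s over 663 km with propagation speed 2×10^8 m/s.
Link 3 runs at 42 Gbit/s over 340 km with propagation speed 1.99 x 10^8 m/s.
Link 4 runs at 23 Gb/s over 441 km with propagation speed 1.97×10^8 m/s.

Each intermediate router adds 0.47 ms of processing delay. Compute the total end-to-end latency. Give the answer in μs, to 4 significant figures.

L = 64 × 8 = 512 bits.
Transmission delays (L/R per hop): 0.155152, 0.0116895, 0.0121905, 0.0222609 μs; sum = 0.201292 μs.
Propagation delays (d/s per hop): 5000, 3315, 1708.54, 2238.58 μs; sum = 12262.1 μs.
Processing at 3 router(s): 3 × 0.47 ms = 1410 μs.
End-to-end = 13670 μs.

13670 μs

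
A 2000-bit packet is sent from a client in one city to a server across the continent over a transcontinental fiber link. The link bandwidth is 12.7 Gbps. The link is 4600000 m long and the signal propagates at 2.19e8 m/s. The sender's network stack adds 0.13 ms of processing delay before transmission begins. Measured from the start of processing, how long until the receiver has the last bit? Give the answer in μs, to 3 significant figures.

Transmission delay = L/R = 2000 / 12700000000 = 0.15748 μs.
Propagation delay = d/s = 4600000 m / 219000000 m/s = 21004.6 μs.
Plus processing delay 0.13 ms = 130 μs.
Total = 21100 μs.

21100 μs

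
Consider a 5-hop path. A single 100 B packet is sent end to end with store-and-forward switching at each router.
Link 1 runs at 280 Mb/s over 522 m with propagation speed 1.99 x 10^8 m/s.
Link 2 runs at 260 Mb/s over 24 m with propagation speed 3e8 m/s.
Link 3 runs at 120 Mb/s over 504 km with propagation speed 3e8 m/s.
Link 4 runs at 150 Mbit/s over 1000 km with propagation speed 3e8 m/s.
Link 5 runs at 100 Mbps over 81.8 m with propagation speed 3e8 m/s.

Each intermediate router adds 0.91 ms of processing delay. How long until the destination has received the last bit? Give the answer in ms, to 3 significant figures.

8.68 ms

L = 100 × 8 = 800 bits.
Transmission delays (L/R per hop): 0.00285714, 0.00307692, 0.00666667, 0.00533333, 0.008 ms; sum = 0.0259341 ms.
Propagation delays (d/s per hop): 0.00262312, 8e-05, 1.68, 3.33333, 0.000272667 ms; sum = 5.01631 ms.
Processing at 4 router(s): 4 × 0.91 ms = 3.64 ms.
End-to-end = 8.68 ms.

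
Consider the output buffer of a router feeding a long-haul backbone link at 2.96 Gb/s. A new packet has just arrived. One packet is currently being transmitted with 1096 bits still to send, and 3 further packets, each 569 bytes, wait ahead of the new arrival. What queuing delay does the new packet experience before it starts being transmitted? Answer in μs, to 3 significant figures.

Each queued packet: L/R = 4552/2960000000 = 1.53784 μs.
3 queued → 4.61351 μs.
Plus remaining 1096 bits of current packet: 0.37027 μs.
Queuing delay = 4.98 μs.

4.98 μs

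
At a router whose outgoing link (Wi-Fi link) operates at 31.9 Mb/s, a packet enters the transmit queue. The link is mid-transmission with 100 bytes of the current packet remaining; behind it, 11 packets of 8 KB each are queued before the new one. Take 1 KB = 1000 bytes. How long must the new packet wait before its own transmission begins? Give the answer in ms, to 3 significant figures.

22.1 ms

Each queued packet: L/R = 64000/31900000 = 2.00627 ms.
11 queued → 22.069 ms.
Plus remaining 800 bits of current packet: 0.0250784 ms.
Queuing delay = 22.1 ms.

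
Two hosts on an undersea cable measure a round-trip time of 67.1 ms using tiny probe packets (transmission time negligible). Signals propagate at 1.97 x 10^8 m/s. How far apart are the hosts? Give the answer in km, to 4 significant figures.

6609 km

One-way propagation = RTT/2 = 33.55 ms.
d = s × t = 197000000 × 0.03355 = 6609 km.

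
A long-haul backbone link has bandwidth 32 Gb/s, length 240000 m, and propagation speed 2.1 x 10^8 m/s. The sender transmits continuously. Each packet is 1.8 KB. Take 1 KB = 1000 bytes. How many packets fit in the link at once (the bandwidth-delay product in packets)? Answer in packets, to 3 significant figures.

Propagation delay = 240000 / 210000000 = 0.00114286 s.
BDP = R × t_prop = 32000000000 × 0.00114286 = 36571400 bits.
In packets of 14400 bits: 2540 packets.

2540 packets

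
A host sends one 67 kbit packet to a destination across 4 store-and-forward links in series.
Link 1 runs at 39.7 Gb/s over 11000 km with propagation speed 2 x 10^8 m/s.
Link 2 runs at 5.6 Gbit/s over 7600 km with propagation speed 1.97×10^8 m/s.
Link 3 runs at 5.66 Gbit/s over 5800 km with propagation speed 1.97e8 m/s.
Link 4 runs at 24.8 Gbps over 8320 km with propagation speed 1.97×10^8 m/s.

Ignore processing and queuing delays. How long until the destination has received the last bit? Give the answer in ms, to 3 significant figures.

L = 67000 bits.
Transmission delays (L/R per hop): 0.00168766, 0.0119643, 0.0118375, 0.00270161 ms; sum = 0.028191 ms.
Propagation delays (d/s per hop): 55, 38.5787, 29.4416, 42.2335 ms; sum = 165.254 ms.
End-to-end = 165 ms.

165 ms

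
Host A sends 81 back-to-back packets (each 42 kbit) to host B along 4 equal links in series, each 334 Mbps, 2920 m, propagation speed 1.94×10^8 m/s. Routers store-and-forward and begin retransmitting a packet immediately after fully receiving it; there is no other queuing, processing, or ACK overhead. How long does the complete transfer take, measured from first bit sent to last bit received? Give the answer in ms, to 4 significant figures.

10.62 ms

Per-hop transmission t_tx = L/R = 42000/334000000 = 0.125749 ms.
Per-hop propagation t_prop = 2920/194000000 = 0.0150515 ms.
Pipeline fill: first packet needs 4·t_tx to clear all hops; remaining 80 packets each add one t_tx.
Total = (4+81-1)·t_tx + 4·t_prop = 84·0.125749 + 4·0.0150515 = 10.62 ms.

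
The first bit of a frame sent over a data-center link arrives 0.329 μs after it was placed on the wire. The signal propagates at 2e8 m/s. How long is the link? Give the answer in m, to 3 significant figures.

d = s × t_prop = 200000000 × 3.29e-07 = 65.8 m.

65.8 m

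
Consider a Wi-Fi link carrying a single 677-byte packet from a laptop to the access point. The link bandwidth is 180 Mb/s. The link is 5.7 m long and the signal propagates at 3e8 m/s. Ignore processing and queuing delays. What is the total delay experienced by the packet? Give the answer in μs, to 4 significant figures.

L = 677 × 8 = 5416 bits.
Transmission delay = L/R = 5416 / 180000000 = 30.0889 μs.
Propagation delay = d/s = 5.7 m / 300000000 m/s = 0.019 μs.
Total = 30.11 μs.

30.11 μs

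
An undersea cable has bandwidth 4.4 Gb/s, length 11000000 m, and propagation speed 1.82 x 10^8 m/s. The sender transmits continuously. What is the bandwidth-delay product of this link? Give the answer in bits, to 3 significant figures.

Propagation delay = 11000000 / 182000000 = 0.0604396 s.
BDP = R × t_prop = 4400000000 × 0.0604396 = 265934000 bits.

266000000 bits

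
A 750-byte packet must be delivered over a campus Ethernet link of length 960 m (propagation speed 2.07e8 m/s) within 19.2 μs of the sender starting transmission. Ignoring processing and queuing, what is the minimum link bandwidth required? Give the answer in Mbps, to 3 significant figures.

412 Mbps

L = 6000 bits.
Propagation delay = 960 / 2.07e+08 = 4.63768 μs.
Transmission budget = 19.2 − 4.63768 = 14.5623 μs.
R ≥ L / t_tx = 6000 bits / 1.45623e-05 s = 412 Mbps.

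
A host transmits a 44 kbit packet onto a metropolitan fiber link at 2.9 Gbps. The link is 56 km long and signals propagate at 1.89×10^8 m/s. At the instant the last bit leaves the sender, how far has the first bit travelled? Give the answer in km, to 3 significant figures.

2.87 km

t_tx = L/R = 44000/2900000000 = 1.51724e-05 s.
Distance = s × t_tx = 189000000 × 1.51724e-05 = 2.87 km.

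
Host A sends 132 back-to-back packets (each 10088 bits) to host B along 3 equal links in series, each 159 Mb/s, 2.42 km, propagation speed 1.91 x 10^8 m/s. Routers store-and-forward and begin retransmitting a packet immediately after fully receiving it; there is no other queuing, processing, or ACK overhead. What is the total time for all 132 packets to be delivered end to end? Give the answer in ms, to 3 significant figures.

Per-hop transmission t_tx = L/R = 10088/159000000 = 0.0634465 ms.
Per-hop propagation t_prop = 2420/191000000 = 0.0126702 ms.
Pipeline fill: first packet needs 3·t_tx to clear all hops; remaining 131 packets each add one t_tx.
Total = (3+132-1)·t_tx + 3·t_prop = 134·0.0634465 + 3·0.0126702 = 8.54 ms.

8.54 ms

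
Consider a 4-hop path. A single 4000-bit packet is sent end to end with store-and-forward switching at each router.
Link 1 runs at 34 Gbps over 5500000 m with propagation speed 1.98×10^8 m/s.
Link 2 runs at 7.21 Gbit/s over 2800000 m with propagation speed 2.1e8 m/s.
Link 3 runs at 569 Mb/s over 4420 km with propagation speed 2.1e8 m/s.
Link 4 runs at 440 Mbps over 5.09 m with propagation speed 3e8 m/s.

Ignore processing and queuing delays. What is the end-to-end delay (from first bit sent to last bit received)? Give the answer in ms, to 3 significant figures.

Transmission delays (L/R per hop): 0.000117647, 0.000554785, 0.00702988, 0.00909091 ms; sum = 0.0167932 ms.
Propagation delays (d/s per hop): 27.7778, 13.3333, 21.0476, 1.69667e-05 ms; sum = 62.1587 ms.
End-to-end = 62.2 ms.

62.2 ms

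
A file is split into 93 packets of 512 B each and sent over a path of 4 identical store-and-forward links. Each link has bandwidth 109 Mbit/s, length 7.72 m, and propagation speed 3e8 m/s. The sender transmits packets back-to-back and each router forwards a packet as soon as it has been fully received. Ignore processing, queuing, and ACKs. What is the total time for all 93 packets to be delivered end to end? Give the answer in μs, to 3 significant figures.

Per-hop transmission t_tx = L/R = 4096/109000000 = 37.578 μs.
Per-hop propagation t_prop = 7.72/300000000 = 0.0257333 μs.
Pipeline fill: first packet needs 4·t_tx to clear all hops; remaining 92 packets each add one t_tx.
Total = (4+93-1)·t_tx + 4·t_prop = 96·37.578 + 4·0.0257333 = 3610 μs.

3610 μs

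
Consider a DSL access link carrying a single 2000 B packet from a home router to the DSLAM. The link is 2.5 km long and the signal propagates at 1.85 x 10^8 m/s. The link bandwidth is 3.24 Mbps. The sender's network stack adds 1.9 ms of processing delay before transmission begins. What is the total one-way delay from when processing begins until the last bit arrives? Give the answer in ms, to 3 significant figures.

6.85 ms

L = 2000 × 8 = 16000 bits.
Transmission delay = L/R = 16000 / 3240000 = 4.93827 ms.
Propagation delay = d/s = 2500 m / 185000000 m/s = 0.0135135 ms.
Plus processing delay 1.9 ms = 1.9 ms.
Total = 6.85 ms.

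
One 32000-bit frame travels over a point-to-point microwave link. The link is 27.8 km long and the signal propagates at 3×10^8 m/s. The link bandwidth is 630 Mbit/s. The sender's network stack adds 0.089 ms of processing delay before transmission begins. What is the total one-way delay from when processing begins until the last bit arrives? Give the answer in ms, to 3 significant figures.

0.232 ms

Transmission delay = L/R = 32000 / 630000000 = 0.0507937 ms.
Propagation delay = d/s = 27800 m / 300000000 m/s = 0.0926667 ms.
Plus processing delay 0.089 ms = 0.089 ms.
Total = 0.232 ms.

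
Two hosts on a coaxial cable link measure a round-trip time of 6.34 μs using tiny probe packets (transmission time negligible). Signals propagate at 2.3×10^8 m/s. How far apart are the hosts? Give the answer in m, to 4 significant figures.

729.1 m

One-way propagation = RTT/2 = 3.17 μs.
d = s × t = 2.3e+08 × 3.17e-06 = 729.1 m.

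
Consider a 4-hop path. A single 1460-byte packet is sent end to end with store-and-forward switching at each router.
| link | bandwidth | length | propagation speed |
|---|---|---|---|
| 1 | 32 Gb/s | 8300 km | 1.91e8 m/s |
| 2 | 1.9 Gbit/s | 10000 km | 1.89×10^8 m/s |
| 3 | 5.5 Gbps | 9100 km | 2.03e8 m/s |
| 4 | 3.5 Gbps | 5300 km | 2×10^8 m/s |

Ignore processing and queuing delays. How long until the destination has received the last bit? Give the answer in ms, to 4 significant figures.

L = 1460 × 8 = 11680 bits.
Transmission delays (L/R per hop): 0.000365, 0.00614737, 0.00212364, 0.00333714 ms; sum = 0.0119731 ms.
Propagation delays (d/s per hop): 43.4555, 52.9101, 44.8276, 26.5 ms; sum = 167.693 ms.
End-to-end = 167.7 ms.

167.7 ms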